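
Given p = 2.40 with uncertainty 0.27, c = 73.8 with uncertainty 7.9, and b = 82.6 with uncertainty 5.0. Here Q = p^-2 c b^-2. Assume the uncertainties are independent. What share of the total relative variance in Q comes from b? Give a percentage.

(δQ/Q)² = (-2·δp/p)² + (1·δc/c)² + (-2·δb/b)²
  p term: (-2×0.113)² = 0.0506
  c term: (1×0.107)² = 0.0115
  b term: (-2×0.0605)² = 0.0147
Total = 0.0767. Share from b = 0.0147/0.0767 = 0.191.

19.1%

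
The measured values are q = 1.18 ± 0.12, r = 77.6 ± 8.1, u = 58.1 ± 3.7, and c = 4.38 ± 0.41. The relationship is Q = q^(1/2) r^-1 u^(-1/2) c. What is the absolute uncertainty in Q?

0.00123

For a monomial Q ∝ q^(1/2), r^-1, u^(-1/2), c, fractional errors add in quadrature:
  (½·δq/q)² = (0.5×0.102)² = 0.00259;  (-1·δr/r)² = (-1×0.104)² = 0.0109;  (−½·δu/u)² = (-0.5×0.0637)² = 0.00101;  (1·δc/c)² = (1×0.0936)² = 0.00876
δQ/Q = √(0.0233) = 0.153
Q = 0.00804, so δQ = 0.153 × 0.00804 = 0.00123.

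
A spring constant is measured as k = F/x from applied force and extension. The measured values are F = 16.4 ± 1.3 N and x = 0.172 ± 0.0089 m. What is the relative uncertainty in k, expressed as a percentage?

9.47%

Products/powers → add relative errors in quadrature, weighted by exponent:
  (1·δF/F)² = (1×0.0793)² = 0.00628;  (-1·δx/x)² = (-1×0.0517)² = 0.00268
δk/k = √(0.00896) = 0.0947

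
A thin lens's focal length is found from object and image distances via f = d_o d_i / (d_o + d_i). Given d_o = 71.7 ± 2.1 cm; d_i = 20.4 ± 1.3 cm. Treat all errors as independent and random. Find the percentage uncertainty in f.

∂f/∂d_o = (d_i/(d_o+d_i))² = 0.0491;  ∂f/∂d_i = (d_o/(d_o+d_i))² = 0.606
δf = √((∂f/∂d_o · δd_o)² + (∂f/∂d_i · δd_i)²) = √(0.0106 + 0.621) = 0.795 cm
f = 15.9 cm, so δf/f = 0.795/15.9 = 0.0500.

5.00%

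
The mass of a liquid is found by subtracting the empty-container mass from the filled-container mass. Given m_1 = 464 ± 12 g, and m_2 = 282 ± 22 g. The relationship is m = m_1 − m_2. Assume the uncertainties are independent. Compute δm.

25.1 g

Absolute uncertainties add in quadrature for a linear combination:
  (δm_1)² = 144;  (δm_2)² = 484
δm = √(628) = 25.1 g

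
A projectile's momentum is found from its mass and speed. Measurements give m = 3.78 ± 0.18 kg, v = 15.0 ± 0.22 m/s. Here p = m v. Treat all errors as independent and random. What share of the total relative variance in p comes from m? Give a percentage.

91.3%

(δp/p)² = (1·δm/m)² + (1·δv/v)²
  m term: (1×0.0476)² = 0.00227
  v term: (1×0.0147)² = 0.000215
Total = 0.00248. Share from m = 0.00227/0.00248 = 0.913.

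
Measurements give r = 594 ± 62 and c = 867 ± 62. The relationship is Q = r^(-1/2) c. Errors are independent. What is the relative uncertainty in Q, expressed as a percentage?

8.85%

Each factor contributes (exponent × relative error)² to (δQ/Q)²:
  (−½·δr/r)² = (-0.5×0.104)² = 0.00272;  (1·δc/c)² = (1×0.0715)² = 0.00511
δQ/Q = √(0.00784) = 0.0885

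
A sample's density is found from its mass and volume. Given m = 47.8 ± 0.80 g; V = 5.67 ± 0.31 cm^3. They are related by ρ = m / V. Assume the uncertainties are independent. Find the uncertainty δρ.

Since ρ is a product/quotient, work with relative uncertainties:
  (1·δm/m)² = (1×0.0167)² = 0.000280;  (-1·δV/V)² = (-1×0.0547)² = 0.00299
δρ/ρ = √(0.00327) = 0.0572
ρ = 8.43 g/cm^3, so δρ = 0.0572 × 8.43 = 0.482 g/cm^3.

0.482 g/cm^3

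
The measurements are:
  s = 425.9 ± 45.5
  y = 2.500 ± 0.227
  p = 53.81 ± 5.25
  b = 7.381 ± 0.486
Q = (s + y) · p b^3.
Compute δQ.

Let u = s + y = 428.4. δu = √(δs² + δy²) = √(2070 + 0.0515) = 45.5, so δu/u = 0.106.
Q is then a monomial in u, p, b:
δQ/Q = √((δu/u)² + (1·δp/p)² + (3·δb/b)²) = √(0.0113 + 0.00952 + 0.0390) = 0.245
Q = 9.27e+06, so δQ = 0.245 × 9.27e+06 = 2.27e+06.

2.27e+06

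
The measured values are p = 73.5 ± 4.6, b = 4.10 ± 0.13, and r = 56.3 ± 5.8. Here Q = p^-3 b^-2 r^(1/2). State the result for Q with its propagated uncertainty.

(1.12 ± 0.230) × 10^-6

For a monomial Q ∝ p^-3, b^-2, r^(1/2), fractional errors add in quadrature:
  (-3·δp/p)² = (-3×0.0626)² = 0.0353;  (-2·δb/b)² = (-2×0.0317)² = 0.00402;  (½·δr/r)² = (0.5×0.103)² = 0.00265
δQ/Q = √(0.0419) = 0.205
Q = 1.12e-06, so δQ = 0.205 × 1.12e-06 = 2.3e-07.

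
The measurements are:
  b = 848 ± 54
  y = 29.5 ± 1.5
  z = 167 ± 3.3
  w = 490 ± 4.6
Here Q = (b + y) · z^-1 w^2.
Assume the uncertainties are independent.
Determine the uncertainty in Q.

84900

Let u = b + y = 878. δu = √(δb² + δy²) = √(2920 + 2.25) = 54.0, so δu/u = 0.0616.
Q is then a monomial in u, z, w:
δQ/Q = √((δu/u)² + (-1·δz/z)² + (2·δw/w)²) = √(0.00379 + 0.000390 + 0.000353) = 0.0673
Q = 1.26e+06, so δQ = 0.0673 × 1.26e+06 = 84900.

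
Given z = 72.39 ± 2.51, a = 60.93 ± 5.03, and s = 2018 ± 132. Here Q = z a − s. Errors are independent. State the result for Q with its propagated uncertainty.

2393 ± 416

Let p = z·a = 4411. δp/p = √((1·δz/z)² + (1·δa/a)²) = √(0.00120 + 0.00682) = 0.0895, so δp = 395.
Q = p − s: δQ = √(δp² + δs²) = √(1.56e+05 + 17400) = 416
Q = 2393.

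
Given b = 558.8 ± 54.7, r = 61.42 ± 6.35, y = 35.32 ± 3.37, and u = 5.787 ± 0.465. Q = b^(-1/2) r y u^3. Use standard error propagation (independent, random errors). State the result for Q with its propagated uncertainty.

17790 ± 5040

Products/powers → add relative errors in quadrature, weighted by exponent:
  (−½·δb/b)² = (-0.5×0.0979)² = 0.00240;  (1·δr/r)² = (1×0.103)² = 0.0107;  (1·δy/y)² = (1×0.0954)² = 0.00910;  (3·δu/u)² = (3×0.0804)² = 0.0581
δQ/Q = √(0.0803) = 0.283
Q = 17790, so δQ = 0.283 × 17790 = 5040.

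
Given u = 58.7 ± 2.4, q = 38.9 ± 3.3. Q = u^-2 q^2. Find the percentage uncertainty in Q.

18.8%

Each factor contributes (exponent × relative error)² to (δQ/Q)²:
  (-2·δu/u)² = (-2×0.0409)² = 0.00669;  (2·δq/q)² = (2×0.0848)² = 0.0288
δQ/Q = √(0.0355) = 0.188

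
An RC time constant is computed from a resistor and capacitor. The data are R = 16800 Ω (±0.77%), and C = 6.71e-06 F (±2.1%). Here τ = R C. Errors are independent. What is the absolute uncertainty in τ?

0.00252 s

τ is a product of powers, so relative uncertainties combine in quadrature:
  (1·δR/R)² = (1×0.00770)² = 5.93e-05;  (1·δC/C)² = (1×0.0210)² = 0.000441
δτ/τ = √(0.000500) = 0.0224
τ = 0.113 s, so δτ = 0.0224 × 0.113 = 0.00252 s.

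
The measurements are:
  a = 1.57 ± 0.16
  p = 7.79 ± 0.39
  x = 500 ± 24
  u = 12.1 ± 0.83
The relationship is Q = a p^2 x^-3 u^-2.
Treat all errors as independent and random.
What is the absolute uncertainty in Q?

1.27e-09

Relative error in a monomial: (δQ/Q)² = Σ (nᵢ · δxᵢ/xᵢ)².
  (1·δa/a)² = (1×0.102)² = 0.0104;  (2·δp/p)² = (2×0.0501)² = 0.0100;  (-3·δx/x)² = (-3×0.0480)² = 0.0207;  (-2·δu/u)² = (-2×0.0686)² = 0.0188
δQ/Q = √(0.0600) = 0.245
Q = 5.21e-09, so δQ = 0.245 × 5.21e-09 = 1.27e-09.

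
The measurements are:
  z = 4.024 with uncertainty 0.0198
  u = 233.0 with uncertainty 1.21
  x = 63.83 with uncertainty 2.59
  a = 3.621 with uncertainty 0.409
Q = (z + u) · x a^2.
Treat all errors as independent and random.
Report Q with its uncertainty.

Let w = z + u = 237.0. δw = √(δz² + δu²) = √(0.000392 + 1.46) = 1.21, so δw/w = 0.00511.
Q is then a monomial in w, x, a:
δQ/Q = √((δw/w)² + (1·δx/x)² + (2·δa/a)²) = √(2.61e-05 + 0.00165 + 0.0510) = 0.230
Q = 198400, so δQ = 0.230 × 198400 = 45500.

198400 ± 45500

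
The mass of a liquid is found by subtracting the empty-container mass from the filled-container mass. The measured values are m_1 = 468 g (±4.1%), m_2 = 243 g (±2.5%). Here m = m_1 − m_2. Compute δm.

Sums and differences: (δm)² = Σ (cᵢ δxᵢ)².
  (δm_1)² = 368;  (δm_2)² = 36.9
δm = √(405) = 20.1 g

20.1 g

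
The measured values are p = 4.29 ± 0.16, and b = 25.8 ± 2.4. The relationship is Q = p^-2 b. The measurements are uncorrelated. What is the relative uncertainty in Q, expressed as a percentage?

11.9%

Relative error in a monomial: (δQ/Q)² = Σ (nᵢ · δxᵢ/xᵢ)².
  (-2·δp/p)² = (-2×0.0373)² = 0.00556;  (1·δb/b)² = (1×0.0930)² = 0.00865
δQ/Q = √(0.0142) = 0.119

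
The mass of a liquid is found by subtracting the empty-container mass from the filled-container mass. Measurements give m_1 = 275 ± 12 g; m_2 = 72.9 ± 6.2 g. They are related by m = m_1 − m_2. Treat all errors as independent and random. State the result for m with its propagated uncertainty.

202 ± 13.5 g

Absolute uncertainties add in quadrature for a linear combination:
  (δm_1)² = 144;  (δm_2)² = 38.4
δm = √(182) = 13.5 g
m = 202 g.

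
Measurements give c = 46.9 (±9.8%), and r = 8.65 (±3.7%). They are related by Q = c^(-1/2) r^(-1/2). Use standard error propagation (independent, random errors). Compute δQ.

0.00260

Relative error in a monomial: (δQ/Q)² = Σ (nᵢ · δxᵢ/xᵢ)².
  (−½·δc/c)² = (-0.5×0.0980)² = 0.00240;  (−½·δr/r)² = (-0.5×0.0370)² = 0.000342
δQ/Q = √(0.00274) = 0.0524
Q = 0.0496, so δQ = 0.0524 × 0.0496 = 0.00260.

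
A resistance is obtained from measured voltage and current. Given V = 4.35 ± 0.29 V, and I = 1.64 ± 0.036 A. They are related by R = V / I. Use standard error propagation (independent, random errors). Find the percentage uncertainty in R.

Relative error in a monomial: (δR/R)² = Σ (nᵢ · δxᵢ/xᵢ)².
  (1·δV/V)² = (1×0.0667)² = 0.00444;  (-1·δI/I)² = (-1×0.0220)² = 0.000482
δR/R = √(0.00493) = 0.0702

7.02%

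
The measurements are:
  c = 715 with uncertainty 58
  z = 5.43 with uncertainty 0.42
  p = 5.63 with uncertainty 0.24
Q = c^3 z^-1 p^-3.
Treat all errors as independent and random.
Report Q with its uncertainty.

Relative error in a monomial: (δQ/Q)² = Σ (nᵢ · δxᵢ/xᵢ)².
  (3·δc/c)² = (3×0.0811)² = 0.0592;  (-1·δz/z)² = (-1×0.0773)² = 0.00598;  (-3·δp/p)² = (-3×0.0426)² = 0.0164
δQ/Q = √(0.0816) = 0.286
Q = 3.77e+05, so δQ = 0.286 × 3.77e+05 = 1.08e+05.

(3.77 ± 1.08) × 10^5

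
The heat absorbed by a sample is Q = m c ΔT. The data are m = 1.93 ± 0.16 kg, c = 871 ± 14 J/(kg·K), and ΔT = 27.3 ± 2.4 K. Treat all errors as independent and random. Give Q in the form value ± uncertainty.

For a monomial Q ∝ m, c, ΔT, fractional errors add in quadrature:
  (1·δm/m)² = (1×0.0829)² = 0.00687;  (1·δc/c)² = (1×0.0161)² = 0.000258;  (1·δΔT/ΔT)² = (1×0.0879)² = 0.00773
δQ/Q = √(0.0149) = 0.122
Q = 45900 J, so δQ = 0.122 × 45900 = 5590 J.

45900 ± 5590 J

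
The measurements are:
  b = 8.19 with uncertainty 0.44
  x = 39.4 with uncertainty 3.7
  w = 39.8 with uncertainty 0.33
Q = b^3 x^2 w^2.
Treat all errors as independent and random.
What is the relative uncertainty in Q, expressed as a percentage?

24.8%

For a monomial Q ∝ b^3, x^2, w^2, fractional errors add in quadrature:
  (3·δb/b)² = (3×0.0537)² = 0.0260;  (2·δx/x)² = (2×0.0939)² = 0.0353;  (2·δw/w)² = (2×0.00829)² = 0.000275
δQ/Q = √(0.0615) = 0.248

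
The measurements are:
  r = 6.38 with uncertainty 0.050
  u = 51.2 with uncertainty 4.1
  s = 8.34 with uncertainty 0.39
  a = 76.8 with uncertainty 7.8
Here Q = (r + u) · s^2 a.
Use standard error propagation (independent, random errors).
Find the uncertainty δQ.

47800

Let w = r + u = 57.6. δw = √(δr² + δu²) = √(0.00250 + 16.8) = 4.10, so δw/w = 0.0712.
Q is then a monomial in w, s, a:
δQ/Q = √((δw/w)² + (2·δs/s)² + (1·δa/a)²) = √(0.00507 + 0.00875 + 0.0103) = 0.155
Q = 3.08e+05, so δQ = 0.155 × 3.08e+05 = 47800.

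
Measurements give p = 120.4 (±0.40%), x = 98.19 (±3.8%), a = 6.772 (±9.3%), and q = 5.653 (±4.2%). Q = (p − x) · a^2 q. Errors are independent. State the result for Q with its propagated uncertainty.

Let u = p − x = 22.21. δu = √(δp² + δx²) = √(0.232 + 13.9) = 3.76, so δu/u = 0.169.
Q is then a monomial in u, a, q:
δQ/Q = √((δu/u)² + (2·δa/a)² + (1·δq/q)²) = √(0.0287 + 0.0346 + 0.00176) = 0.255
Q = 5758, so δQ = 0.255 × 5758 = 1470.

5758 ± 1470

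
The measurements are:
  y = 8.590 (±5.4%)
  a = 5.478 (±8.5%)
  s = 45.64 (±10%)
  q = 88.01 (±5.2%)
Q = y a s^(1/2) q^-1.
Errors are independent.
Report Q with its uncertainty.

3.612 ± 0.447

Since Q is a product/quotient, work with relative uncertainties:
  (1·δy/y)² = (1×0.0540)² = 0.00292;  (1·δa/a)² = (1×0.0850)² = 0.00723;  (½·δs/s)² = (0.5×0.100)² = 0.00250;  (-1·δq/q)² = (-1×0.0520)² = 0.00270
δQ/Q = √(0.0153) = 0.124
Q = 3.612, so δQ = 0.124 × 3.612 = 0.447.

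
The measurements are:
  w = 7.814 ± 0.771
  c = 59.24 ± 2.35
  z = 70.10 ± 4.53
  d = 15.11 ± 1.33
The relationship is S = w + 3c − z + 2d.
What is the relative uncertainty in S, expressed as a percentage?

Each term contributes (cᵢ δxᵢ)² to (δS)²:
  (δw)² = 0.594;  (3·δc)² = 49.7;  (δz)² = 20.5;  (2·δd)² = 7.08
δS = √(77.9) = 8.83
S = 145.7, so δS/S = 8.83/145.7 = 0.0606.

6.06%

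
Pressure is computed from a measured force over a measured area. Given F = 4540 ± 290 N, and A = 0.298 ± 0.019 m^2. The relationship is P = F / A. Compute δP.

1370 Pa

Products/powers → add relative errors in quadrature, weighted by exponent:
  (1·δF/F)² = (1×0.0639)² = 0.00408;  (-1·δA/A)² = (-1×0.0638)² = 0.00407
δP/P = √(0.00815) = 0.0903
P = 15200 Pa, so δP = 0.0903 × 15200 = 1370 Pa.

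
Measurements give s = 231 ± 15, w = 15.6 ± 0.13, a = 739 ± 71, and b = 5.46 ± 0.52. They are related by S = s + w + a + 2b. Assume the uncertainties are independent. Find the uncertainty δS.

72.6

S is a linear combination, so absolute uncertainties add in quadrature:
  (δs)² = 225;  (δw)² = 0.0169;  (δa)² = 5040;  (2·δb)² = 1.08
δS = √(5270) = 72.6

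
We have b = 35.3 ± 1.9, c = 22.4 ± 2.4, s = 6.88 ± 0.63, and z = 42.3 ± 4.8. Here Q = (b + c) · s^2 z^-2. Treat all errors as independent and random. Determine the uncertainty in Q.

0.452

Let u = b + c = 57.7. δu = √(δb² + δc²) = √(3.61 + 5.76) = 3.06, so δu/u = 0.0531.
Q is then a monomial in u, s, z:
δQ/Q = √((δu/u)² + (2·δs/s)² + (-2·δz/z)²) = √(0.00281 + 0.0335 + 0.0515) = 0.296
Q = 1.53, so δQ = 0.296 × 1.53 = 0.452.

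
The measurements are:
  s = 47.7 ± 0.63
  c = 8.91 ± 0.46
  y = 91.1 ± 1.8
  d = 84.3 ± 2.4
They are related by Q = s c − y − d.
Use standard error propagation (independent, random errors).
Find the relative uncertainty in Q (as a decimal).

Let p = s·c = 425. δp/p = √((1·δs/s)² + (1·δc/c)²) = √(0.000174 + 0.00267) = 0.0533, so δp = 22.6.
Q = p − y − d: δQ = √(δp² + δy² + δd²) = √(513 + 3.24 + 5.76) = 22.8
Q = 250, so δQ/Q = 22.8/250 = 0.0915.

0.0915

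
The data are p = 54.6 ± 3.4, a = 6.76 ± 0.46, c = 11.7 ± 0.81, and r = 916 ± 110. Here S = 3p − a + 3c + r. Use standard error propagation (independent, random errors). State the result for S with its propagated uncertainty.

S is a linear combination, so absolute uncertainties add in quadrature:
  (3·δp)² = 104;  (δa)² = 0.212;  (3·δc)² = 5.90;  (δr)² = 12100
δS = √(12200) = 110
S = 1110.

1110 ± 110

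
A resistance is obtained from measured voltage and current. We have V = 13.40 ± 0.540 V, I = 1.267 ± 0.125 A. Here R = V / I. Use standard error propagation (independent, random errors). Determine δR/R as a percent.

10.7%

Each factor contributes (exponent × relative error)² to (δR/R)²:
  (1·δV/V)² = (1×0.0403)² = 0.00162;  (-1·δI/I)² = (-1×0.0987)² = 0.00973
δR/R = √(0.0114) = 0.107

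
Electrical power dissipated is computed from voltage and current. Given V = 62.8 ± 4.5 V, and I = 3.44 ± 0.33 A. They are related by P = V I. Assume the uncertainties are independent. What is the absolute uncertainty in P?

For a monomial P ∝ V, I, fractional errors add in quadrature:
  (1·δV/V)² = (1×0.0717)² = 0.00513;  (1·δI/I)² = (1×0.0959)² = 0.00920
δP/P = √(0.0143) = 0.120
P = 216 W, so δP = 0.120 × 216 = 25.9 W.

25.9 W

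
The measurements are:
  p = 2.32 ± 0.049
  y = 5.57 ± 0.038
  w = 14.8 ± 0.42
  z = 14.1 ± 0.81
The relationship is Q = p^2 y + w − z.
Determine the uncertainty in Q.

1.57

Let h = p^2·y = 30.0. δh/h = √((2·δp/p)² + (1·δy/y)²) = √(0.00178 + 4.65e-05) = 0.0428, so δh = 1.28.
Q = h + w − z: δQ = √(δh² + δw² + δz²) = √(1.65 + 0.176 + 0.656) = 1.57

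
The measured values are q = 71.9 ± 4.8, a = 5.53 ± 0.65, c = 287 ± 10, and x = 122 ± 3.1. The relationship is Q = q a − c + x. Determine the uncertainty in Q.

54.8

Let p = q·a = 398. δp/p = √((1·δq/q)² + (1·δa/a)²) = √(0.00446 + 0.0138) = 0.135, so δp = 53.7.
Q = p − c + x: δQ = √(δp² + δc² + δx²) = √(2890 + 100 + 9.61) = 54.8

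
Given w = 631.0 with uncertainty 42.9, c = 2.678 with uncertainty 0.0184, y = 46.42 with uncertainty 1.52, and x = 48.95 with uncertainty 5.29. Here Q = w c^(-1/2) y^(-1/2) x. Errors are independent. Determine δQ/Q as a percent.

12.9%

Since Q is a product/quotient, work with relative uncertainties:
  (1·δw/w)² = (1×0.0680)² = 0.00462;  (−½·δc/c)² = (-0.5×0.00687)² = 1.18e-05;  (−½·δy/y)² = (-0.5×0.0327)² = 0.000268;  (1·δx/x)² = (1×0.108)² = 0.0117
δQ/Q = √(0.0166) = 0.129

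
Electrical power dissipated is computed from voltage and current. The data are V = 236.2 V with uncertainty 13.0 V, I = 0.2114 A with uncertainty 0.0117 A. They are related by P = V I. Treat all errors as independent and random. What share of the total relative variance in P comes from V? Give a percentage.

49.7%

(δP/P)² = (1·δV/V)² + (1·δI/I)²
  V term: (1×0.0550)² = 0.00303
  I term: (1×0.0553)² = 0.00306
Total = 0.00609. Share from V = 0.00303/0.00609 = 0.497.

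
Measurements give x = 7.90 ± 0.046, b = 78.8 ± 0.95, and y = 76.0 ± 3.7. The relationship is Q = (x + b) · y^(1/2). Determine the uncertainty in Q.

Let u = x + b = 86.7. δu = √(δx² + δb²) = √(0.00212 + 0.902) = 0.951, so δu/u = 0.0110.
Q is then a monomial in u, y:
δQ/Q = √((δu/u)² + (½·δy/y)²) = √(0.000120 + 0.000593) = 0.0267
Q = 756, so δQ = 0.0267 × 756 = 20.2.

20.2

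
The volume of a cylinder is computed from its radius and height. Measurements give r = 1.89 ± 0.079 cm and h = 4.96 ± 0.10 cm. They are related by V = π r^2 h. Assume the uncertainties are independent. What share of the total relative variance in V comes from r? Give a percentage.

94.5%

(δV/V)² = (2·δr/r)² + (1·δh/h)²
  r term: (2×0.0418)² = 0.00699
  h term: (1×0.0202)² = 0.000406
Total = 0.00740. Share from r = 0.00699/0.00740 = 0.945.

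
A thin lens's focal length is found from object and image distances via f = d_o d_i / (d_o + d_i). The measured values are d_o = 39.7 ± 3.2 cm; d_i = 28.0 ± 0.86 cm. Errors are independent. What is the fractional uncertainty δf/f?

0.0379

∂f/∂d_o = (d_i/(d_o+d_i))² = 0.171;  ∂f/∂d_i = (d_o/(d_o+d_i))² = 0.344
δf = √((∂f/∂d_o · δd_o)² + (∂f/∂d_i · δd_i)²) = √(0.300 + 0.0875) = 0.622 cm
f = 16.4 cm, so δf/f = 0.622/16.4 = 0.0379.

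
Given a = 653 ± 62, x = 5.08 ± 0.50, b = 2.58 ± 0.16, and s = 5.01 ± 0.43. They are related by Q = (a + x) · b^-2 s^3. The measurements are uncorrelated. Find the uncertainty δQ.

Let u = a + x = 658. δu = √(δa² + δx²) = √(3840 + 0.250) = 62.0, so δu/u = 0.0942.
Q is then a monomial in u, b, s:
δQ/Q = √((δu/u)² + (-2·δb/b)² + (3·δs/s)²) = √(0.00888 + 0.0154 + 0.0663) = 0.301
Q = 12400, so δQ = 0.301 × 12400 = 3740.

3740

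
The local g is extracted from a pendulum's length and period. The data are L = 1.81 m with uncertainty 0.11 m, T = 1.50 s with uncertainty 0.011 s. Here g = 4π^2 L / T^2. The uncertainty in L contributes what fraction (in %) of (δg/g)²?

94.5%

(δg/g)² = (1·δL/L)² + (-2·δT/T)²
  L term: (1×0.0608)² = 0.00369
  T term: (-2×0.00733)² = 0.000215
Total = 0.00391. Share from L = 0.00369/0.00391 = 0.945.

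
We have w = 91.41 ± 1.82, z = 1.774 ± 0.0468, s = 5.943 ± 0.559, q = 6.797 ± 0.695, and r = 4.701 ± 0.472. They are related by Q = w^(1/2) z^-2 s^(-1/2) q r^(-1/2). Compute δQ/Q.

Products/powers → add relative errors in quadrature, weighted by exponent:
  (½·δw/w)² = (0.5×0.0199)² = 9.91e-05;  (-2·δz/z)² = (-2×0.0264)² = 0.00278;  (−½·δs/s)² = (-0.5×0.0941)² = 0.00221;  (1·δq/q)² = (1×0.102)² = 0.0105;  (−½·δr/r)² = (-0.5×0.100)² = 0.00252
δQ/Q = √(0.0181) = 0.134

0.134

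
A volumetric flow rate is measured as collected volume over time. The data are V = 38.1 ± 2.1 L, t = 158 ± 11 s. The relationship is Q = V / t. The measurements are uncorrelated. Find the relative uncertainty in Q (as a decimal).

For a monomial Q ∝ V, t^-1, fractional errors add in quadrature:
  (1·δV/V)² = (1×0.0551)² = 0.00304;  (-1·δt/t)² = (-1×0.0696)² = 0.00485
δQ/Q = √(0.00788) = 0.0888

0.0888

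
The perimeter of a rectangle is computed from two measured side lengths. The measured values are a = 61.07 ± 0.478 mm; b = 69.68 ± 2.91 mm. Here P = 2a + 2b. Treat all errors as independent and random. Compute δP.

5.90 mm

For a sum/difference, combine absolute errors in quadrature:
  (2·δa)² = 0.914;  (2·δb)² = 33.9
δP = √(34.8) = 5.90 mm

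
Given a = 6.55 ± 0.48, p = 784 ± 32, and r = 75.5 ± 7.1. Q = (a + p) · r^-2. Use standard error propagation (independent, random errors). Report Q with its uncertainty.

Let u = a + p = 791. δu = √(δa² + δp²) = √(0.230 + 1020) = 32.0, so δu/u = 0.0405.
Q is then a monomial in u, r:
δQ/Q = √((δu/u)² + (-2·δr/r)²) = √(0.00164 + 0.0354) = 0.192
Q = 0.139, so δQ = 0.192 × 0.139 = 0.0267.

0.139 ± 0.0267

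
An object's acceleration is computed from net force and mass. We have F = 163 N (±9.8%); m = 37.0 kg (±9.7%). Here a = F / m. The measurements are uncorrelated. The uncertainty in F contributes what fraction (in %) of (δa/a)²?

50.5%

(δa/a)² = (1·δF/F)² + (-1·δm/m)²
  F term: (1×0.0980)² = 0.00960
  m term: (-1×0.0970)² = 0.00941
Total = 0.0190. Share from F = 0.00960/0.0190 = 0.505.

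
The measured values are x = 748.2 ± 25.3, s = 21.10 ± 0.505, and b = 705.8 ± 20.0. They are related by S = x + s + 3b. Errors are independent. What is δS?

65.1

Sums and differences: (δS)² = Σ (cᵢ δxᵢ)².
  (δx)² = 640;  (δs)² = 0.255;  (3·δb)² = 3600
δS = √(4240) = 65.1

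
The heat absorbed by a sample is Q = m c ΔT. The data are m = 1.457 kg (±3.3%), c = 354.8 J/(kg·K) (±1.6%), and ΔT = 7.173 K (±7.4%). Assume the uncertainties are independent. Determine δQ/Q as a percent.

Products/powers → add relative errors in quadrature, weighted by exponent:
  (1·δm/m)² = (1×0.0330)² = 0.00109;  (1·δc/c)² = (1×0.0160)² = 0.000256;  (1·δΔT/ΔT)² = (1×0.0740)² = 0.00548
δQ/Q = √(0.00682) = 0.0826

8.26%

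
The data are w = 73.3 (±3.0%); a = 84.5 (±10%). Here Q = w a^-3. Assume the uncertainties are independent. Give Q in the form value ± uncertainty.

(1.21 ± 0.366) × 10^-4

Since Q is a product/quotient, work with relative uncertainties:
  (1·δw/w)² = (1×0.0300)² = 0.000900;  (-3·δa/a)² = (-3×0.100)² = 0.0900
δQ/Q = √(0.0909) = 0.301
Q = 0.000121, so δQ = 0.301 × 0.000121 = 3.66e-05.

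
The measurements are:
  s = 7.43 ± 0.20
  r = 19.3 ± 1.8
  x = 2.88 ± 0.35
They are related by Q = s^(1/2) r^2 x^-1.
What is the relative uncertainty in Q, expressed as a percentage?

22.3%

Since Q is a product/quotient, work with relative uncertainties:
  (½·δs/s)² = (0.5×0.0269)² = 0.000181;  (2·δr/r)² = (2×0.0933)² = 0.0348;  (-1·δx/x)² = (-1×0.122)² = 0.0148
δQ/Q = √(0.0497) = 0.223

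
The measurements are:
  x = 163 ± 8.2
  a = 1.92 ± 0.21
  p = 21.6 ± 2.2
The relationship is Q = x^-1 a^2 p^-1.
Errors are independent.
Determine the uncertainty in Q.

For a monomial Q ∝ x^-1, a^2, p^-1, fractional errors add in quadrature:
  (-1·δx/x)² = (-1×0.0503)² = 0.00253;  (2·δa/a)² = (2×0.109)² = 0.0479;  (-1·δp/p)² = (-1×0.102)² = 0.0104
δQ/Q = √(0.0608) = 0.246
Q = 0.00105, so δQ = 0.246 × 0.00105 = 0.000258.

0.000258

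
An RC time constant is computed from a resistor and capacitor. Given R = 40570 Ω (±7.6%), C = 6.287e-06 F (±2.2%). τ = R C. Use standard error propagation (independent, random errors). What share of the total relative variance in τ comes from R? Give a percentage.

(δτ/τ)² = (1·δR/R)² + (1·δC/C)²
  R term: (1×0.0760)² = 0.00578
  C term: (1×0.0220)² = 0.000484
Total = 0.00626. Share from R = 0.00578/0.00626 = 0.923.

92.3%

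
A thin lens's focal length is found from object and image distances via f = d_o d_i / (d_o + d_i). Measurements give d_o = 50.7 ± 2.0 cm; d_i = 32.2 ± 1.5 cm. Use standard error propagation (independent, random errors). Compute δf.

∂f/∂d_o = (d_i/(d_o+d_i))² = 0.151;  ∂f/∂d_i = (d_o/(d_o+d_i))² = 0.374
δf = √((∂f/∂d_o · δd_o)² + (∂f/∂d_i · δd_i)²) = √(0.0910 + 0.315) = 0.637 cm

0.637 cm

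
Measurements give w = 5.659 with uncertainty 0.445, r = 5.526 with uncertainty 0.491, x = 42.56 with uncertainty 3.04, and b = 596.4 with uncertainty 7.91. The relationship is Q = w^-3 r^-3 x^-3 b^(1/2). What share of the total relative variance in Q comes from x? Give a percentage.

26.6%

(δQ/Q)² = (-3·δw/w)² + (-3·δr/r)² + (-3·δx/x)² + (½·δb/b)²
  w term: (-3×0.0786)² = 0.0557
  r term: (-3×0.0889)² = 0.0711
  x term: (-3×0.0714)² = 0.0459
  b term: (0.5×0.0133)² = 4.4e-05
Total = 0.173. Share from x = 0.0459/0.173 = 0.266.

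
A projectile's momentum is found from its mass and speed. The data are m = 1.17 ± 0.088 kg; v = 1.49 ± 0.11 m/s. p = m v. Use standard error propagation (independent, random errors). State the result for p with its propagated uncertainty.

p is a product of powers, so relative uncertainties combine in quadrature:
  (1·δm/m)² = (1×0.0752)² = 0.00566;  (1·δv/v)² = (1×0.0738)² = 0.00545
δp/p = √(0.0111) = 0.105
p = 1.74 kg·m/s, so δp = 0.105 × 1.74 = 0.184 kg·m/s.

1.74 ± 0.184 kg·m/s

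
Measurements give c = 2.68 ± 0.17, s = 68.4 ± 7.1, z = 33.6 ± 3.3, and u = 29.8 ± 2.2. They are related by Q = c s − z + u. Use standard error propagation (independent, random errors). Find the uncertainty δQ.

Let p = c·s = 183. δp/p = √((1·δc/c)² + (1·δs/s)²) = √(0.00402 + 0.0108) = 0.122, so δp = 22.3.
Q = p − z + u: δQ = √(δp² + δz² + δu²) = √(497 + 10.9 + 4.84) = 22.6

22.6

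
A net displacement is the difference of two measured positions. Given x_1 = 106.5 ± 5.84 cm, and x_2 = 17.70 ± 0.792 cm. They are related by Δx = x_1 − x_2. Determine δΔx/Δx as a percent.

Sums and differences: (δΔx)² = Σ (cᵢ δxᵢ)².
  (δx_1)² = 34.1;  (δx_2)² = 0.627
δΔx = √(34.7) = 5.89 cm
Δx = 88.80 cm, so δΔx/Δx = 5.89/88.80 = 0.0664.

6.64%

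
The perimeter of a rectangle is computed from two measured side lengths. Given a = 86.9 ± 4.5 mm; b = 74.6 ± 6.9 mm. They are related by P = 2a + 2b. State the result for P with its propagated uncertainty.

323 ± 16.5 mm

Each term contributes (cᵢ δxᵢ)² to (δP)²:
  (2·δa)² = 81.0;  (2·δb)² = 190
δP = √(271) = 16.5 mm
P = 323 mm.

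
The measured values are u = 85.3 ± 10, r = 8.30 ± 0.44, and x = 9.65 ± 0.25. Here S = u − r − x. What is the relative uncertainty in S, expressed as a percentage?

S is a linear combination, so absolute uncertainties add in quadrature:
  (δu)² = 100;  (δr)² = 0.194;  (δx)² = 0.0625
δS = √(100) = 10.0
S = 67.3, so δS/S = 10.0/67.3 = 0.149.

14.9%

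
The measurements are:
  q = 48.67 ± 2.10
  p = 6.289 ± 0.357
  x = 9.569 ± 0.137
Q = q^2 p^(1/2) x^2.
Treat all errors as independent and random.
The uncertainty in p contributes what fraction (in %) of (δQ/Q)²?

8.88%

(δQ/Q)² = (2·δq/q)² + (½·δp/p)² + (2·δx/x)²
  q term: (2×0.0431)² = 0.00745
  p term: (0.5×0.0568)² = 0.000806
  x term: (2×0.0143)² = 0.000820
Total = 0.00907. Share from p = 0.000806/0.00907 = 0.0888.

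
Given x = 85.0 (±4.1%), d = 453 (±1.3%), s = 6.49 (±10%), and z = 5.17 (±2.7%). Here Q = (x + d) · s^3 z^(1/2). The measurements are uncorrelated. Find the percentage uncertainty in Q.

30.1%

Let u = x + d = 538. δu = √(δx² + δd²) = √(12.1 + 34.7) = 6.84, so δu/u = 0.0127.
Q is then a monomial in u, s, z:
δQ/Q = √((δu/u)² + (3·δs/s)² + (½·δz/z)²) = √(0.000162 + 0.0900 + 0.000182) = 0.301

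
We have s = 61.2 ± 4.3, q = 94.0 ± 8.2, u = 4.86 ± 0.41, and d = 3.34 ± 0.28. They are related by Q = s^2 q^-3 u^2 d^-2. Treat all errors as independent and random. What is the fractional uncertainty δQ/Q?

Q is a product of powers, so relative uncertainties combine in quadrature:
  (2·δs/s)² = (2×0.0703)² = 0.0197;  (-3·δq/q)² = (-3×0.0872)² = 0.0685;  (2·δu/u)² = (2×0.0844)² = 0.0285;  (-2·δd/d)² = (-2×0.0838)² = 0.0281
δQ/Q = √(0.145) = 0.381

0.381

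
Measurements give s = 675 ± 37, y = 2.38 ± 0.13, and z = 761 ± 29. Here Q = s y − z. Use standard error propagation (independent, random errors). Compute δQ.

Let p = s·y = 1610. δp/p = √((1·δs/s)² + (1·δy/y)²) = √(0.00300 + 0.00298) = 0.0774, so δp = 124.
Q = p − z: δQ = √(δp² + δz²) = √(15500 + 841) = 128

128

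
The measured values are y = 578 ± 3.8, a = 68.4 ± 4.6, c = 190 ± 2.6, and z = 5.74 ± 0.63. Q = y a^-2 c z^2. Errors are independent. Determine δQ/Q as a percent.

Products/powers → add relative errors in quadrature, weighted by exponent:
  (1·δy/y)² = (1×0.00657)² = 4.32e-05;  (-2·δa/a)² = (-2×0.0673)² = 0.0181;  (1·δc/c)² = (1×0.0137)² = 0.000187;  (2·δz/z)² = (2×0.110)² = 0.0482
δQ/Q = √(0.0665) = 0.258

25.8%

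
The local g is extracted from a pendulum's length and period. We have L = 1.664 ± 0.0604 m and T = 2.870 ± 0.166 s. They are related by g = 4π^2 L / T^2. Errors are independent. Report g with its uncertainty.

Each factor contributes (exponent × relative error)² to (δg/g)²:
  (1·δL/L)² = (1×0.0363)² = 0.00132;  (-2·δT/T)² = (-2×0.0578)² = 0.0134
δg/g = √(0.0147) = 0.121
g = 7.975 m/s^2, so δg = 0.121 × 7.975 = 0.967 m/s^2.

7.975 ± 0.967 m/s^2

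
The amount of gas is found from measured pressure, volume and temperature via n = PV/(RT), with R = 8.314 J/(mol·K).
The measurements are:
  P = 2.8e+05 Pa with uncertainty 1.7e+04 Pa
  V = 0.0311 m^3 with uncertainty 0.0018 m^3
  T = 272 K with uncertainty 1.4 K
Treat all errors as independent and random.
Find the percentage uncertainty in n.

Relative error in a monomial: (δn/n)² = Σ (nᵢ · δxᵢ/xᵢ)².
  (1·δP/P)² = (1×0.0607)² = 0.00369;  (1·δV/V)² = (1×0.0579)² = 0.00335;  (-1·δT/T)² = (-1×0.00515)² = 2.65e-05
δn/n = √(0.00706) = 0.0840

8.40%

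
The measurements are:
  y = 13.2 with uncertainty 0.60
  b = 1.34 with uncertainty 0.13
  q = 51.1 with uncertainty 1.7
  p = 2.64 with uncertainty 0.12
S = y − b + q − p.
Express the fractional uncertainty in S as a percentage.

For a sum/difference, combine absolute errors in quadrature:
  (δy)² = 0.360;  (δb)² = 0.0169;  (δq)² = 2.89;  (δp)² = 0.0144
δS = √(3.28) = 1.81
S = 60.3, so δS/S = 1.81/60.3 = 0.0300.

3.00%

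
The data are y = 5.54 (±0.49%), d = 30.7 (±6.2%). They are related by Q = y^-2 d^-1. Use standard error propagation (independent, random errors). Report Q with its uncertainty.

(1.06 ± 0.0666) × 10^-3

Relative error in a monomial: (δQ/Q)² = Σ (nᵢ · δxᵢ/xᵢ)².
  (-2·δy/y)² = (-2×0.00490)² = 9.6e-05;  (-1·δd/d)² = (-1×0.0620)² = 0.00384
δQ/Q = √(0.00394) = 0.0628
Q = 0.00106, so δQ = 0.0628 × 0.00106 = 6.66e-05.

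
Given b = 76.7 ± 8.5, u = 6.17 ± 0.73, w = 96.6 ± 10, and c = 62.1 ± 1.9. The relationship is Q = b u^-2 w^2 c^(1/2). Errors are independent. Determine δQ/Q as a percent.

33.4%

Relative error in a monomial: (δQ/Q)² = Σ (nᵢ · δxᵢ/xᵢ)².
  (1·δb/b)² = (1×0.111)² = 0.0123;  (-2·δu/u)² = (-2×0.118)² = 0.0560;  (2·δw/w)² = (2×0.104)² = 0.0429;  (½·δc/c)² = (0.5×0.0306)² = 0.000234
δQ/Q = √(0.111) = 0.334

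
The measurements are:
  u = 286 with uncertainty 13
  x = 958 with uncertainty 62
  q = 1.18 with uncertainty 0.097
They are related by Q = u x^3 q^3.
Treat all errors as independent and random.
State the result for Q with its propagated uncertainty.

(4.13 ± 1.31) × 10^11

Each factor contributes (exponent × relative error)² to (δQ/Q)²:
  (1·δu/u)² = (1×0.0455)² = 0.00207;  (3·δx/x)² = (3×0.0647)² = 0.0377;  (3·δq/q)² = (3×0.0822)² = 0.0608
δQ/Q = √(0.101) = 0.317
Q = 4.13e+11, so δQ = 0.317 × 4.13e+11 = 1.31e+11.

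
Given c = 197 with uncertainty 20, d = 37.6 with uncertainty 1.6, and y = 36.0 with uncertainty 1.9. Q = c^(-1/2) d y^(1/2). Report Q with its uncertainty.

Q is a product of powers, so relative uncertainties combine in quadrature:
  (−½·δc/c)² = (-0.5×0.102)² = 0.00258;  (1·δd/d)² = (1×0.0426)² = 0.00181;  (½·δy/y)² = (0.5×0.0528)² = 0.000696
δQ/Q = √(0.00508) = 0.0713
Q = 16.1, so δQ = 0.0713 × 16.1 = 1.15.

16.1 ± 1.15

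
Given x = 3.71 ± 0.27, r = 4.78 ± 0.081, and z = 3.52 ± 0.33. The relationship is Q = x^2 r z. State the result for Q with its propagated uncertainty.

232 ± 40.3

Relative error in a monomial: (δQ/Q)² = Σ (nᵢ · δxᵢ/xᵢ)².
  (2·δx/x)² = (2×0.0728)² = 0.0212;  (1·δr/r)² = (1×0.0169)² = 0.000287;  (1·δz/z)² = (1×0.0938)² = 0.00879
δQ/Q = √(0.0303) = 0.174
Q = 232, so δQ = 0.174 × 232 = 40.3.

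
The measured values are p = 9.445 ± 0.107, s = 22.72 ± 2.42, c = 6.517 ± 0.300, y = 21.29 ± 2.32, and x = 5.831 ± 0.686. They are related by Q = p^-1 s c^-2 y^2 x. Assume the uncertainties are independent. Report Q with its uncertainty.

149.7 ± 42.7

Products/powers → add relative errors in quadrature, weighted by exponent:
  (-1·δp/p)² = (-1×0.0113)² = 0.000128;  (1·δs/s)² = (1×0.107)² = 0.0113;  (-2·δc/c)² = (-2×0.0460)² = 0.00848;  (2·δy/y)² = (2×0.109)² = 0.0475;  (1·δx/x)² = (1×0.118)² = 0.0138
δQ/Q = √(0.0813) = 0.285
Q = 149.7, so δQ = 0.285 × 149.7 = 42.7.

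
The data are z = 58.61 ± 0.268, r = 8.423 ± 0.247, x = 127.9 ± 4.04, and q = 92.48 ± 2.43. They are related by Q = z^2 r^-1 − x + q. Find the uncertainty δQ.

13.4

Let p = z^2·r^-1 = 407.8. δp/p = √((2·δz/z)² + (-1·δr/r)²) = √(8.36e-05 + 0.000860) = 0.0307, so δp = 12.5.
Q = p − x + q: δQ = √(δp² + δx² + δq²) = √(157 + 16.3 + 5.90) = 13.4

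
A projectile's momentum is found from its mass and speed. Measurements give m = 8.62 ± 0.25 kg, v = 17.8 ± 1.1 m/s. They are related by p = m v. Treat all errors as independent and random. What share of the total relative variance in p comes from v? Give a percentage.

(δp/p)² = (1·δm/m)² + (1·δv/v)²
  m term: (1×0.0290)² = 0.000841
  v term: (1×0.0618)² = 0.00382
Total = 0.00466. Share from v = 0.00382/0.00466 = 0.820.

82.0%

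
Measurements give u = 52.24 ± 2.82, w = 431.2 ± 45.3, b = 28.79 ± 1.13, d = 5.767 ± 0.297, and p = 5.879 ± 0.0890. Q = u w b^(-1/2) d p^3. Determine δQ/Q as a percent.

13.8%

Relative error in a monomial: (δQ/Q)² = Σ (nᵢ · δxᵢ/xᵢ)².
  (1·δu/u)² = (1×0.0540)² = 0.00291;  (1·δw/w)² = (1×0.105)² = 0.0110;  (−½·δb/b)² = (-0.5×0.0392)² = 0.000385;  (1·δd/d)² = (1×0.0515)² = 0.00265;  (3·δp/p)² = (3×0.0151)² = 0.00206
δQ/Q = √(0.0191) = 0.138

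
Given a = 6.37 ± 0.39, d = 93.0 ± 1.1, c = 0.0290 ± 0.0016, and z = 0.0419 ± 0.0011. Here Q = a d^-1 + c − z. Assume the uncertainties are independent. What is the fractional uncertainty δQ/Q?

Let p = a·d^-1 = 0.0685. δp/p = √((1·δa/a)² + (-1·δd/d)²) = √(0.00375 + 0.000140) = 0.0624, so δp = 0.00427.
Q = p + c − z: δQ = √(δp² + δc² + δz²) = √(1.82e-05 + 2.56e-06 + 1.21e-06) = 0.00469
Q = 0.0556, so δQ/Q = 0.00469/0.0556 = 0.0844.

0.0844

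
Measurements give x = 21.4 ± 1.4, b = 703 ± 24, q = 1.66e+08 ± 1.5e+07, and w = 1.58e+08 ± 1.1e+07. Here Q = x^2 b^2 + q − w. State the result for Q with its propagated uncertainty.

Let p = x^2·b^2 = 2.26e+08. δp/p = √((2·δx/x)² + (2·δb/b)²) = √(0.0171 + 0.00466) = 0.148, so δp = 3.34e+07.
Q = p + q − w: δQ = √(δp² + δq² + δw²) = √(1.12e+15 + 2.25e+14 + 1.21e+14) = 3.82e+07
Q = 2.34e+08.

(2.34 ± 0.382) × 10^8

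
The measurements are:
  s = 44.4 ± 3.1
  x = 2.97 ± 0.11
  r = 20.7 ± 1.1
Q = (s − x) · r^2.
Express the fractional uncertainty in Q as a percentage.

Let u = s − x = 41.4. δu = √(δs² + δx²) = √(9.61 + 0.0121) = 3.10, so δu/u = 0.0749.
Q is then a monomial in u, r:
δQ/Q = √((δu/u)² + (2·δr/r)²) = √(0.00561 + 0.0113) = 0.130

13.0%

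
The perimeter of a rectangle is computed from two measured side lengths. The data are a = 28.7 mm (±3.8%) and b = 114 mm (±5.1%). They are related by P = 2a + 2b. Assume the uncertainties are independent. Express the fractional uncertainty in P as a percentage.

4.15%

Sums and differences: (δP)² = Σ (cᵢ δxᵢ)².
  (2·δa)² = 4.76;  (2·δb)² = 135
δP = √(140) = 11.8 mm
P = 285 mm, so δP/P = 11.8/285 = 0.0415.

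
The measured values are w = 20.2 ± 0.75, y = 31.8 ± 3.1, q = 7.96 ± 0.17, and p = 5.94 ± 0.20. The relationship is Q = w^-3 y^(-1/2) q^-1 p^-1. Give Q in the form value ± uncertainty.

Since Q is a product/quotient, work with relative uncertainties:
  (-3·δw/w)² = (-3×0.0371)² = 0.0124;  (−½·δy/y)² = (-0.5×0.0975)² = 0.00238;  (-1·δq/q)² = (-1×0.0214)² = 0.000456;  (-1·δp/p)² = (-1×0.0337)² = 0.00113
δQ/Q = √(0.0164) = 0.128
Q = 4.55e-07, so δQ = 0.128 × 4.55e-07 = 5.82e-08.

(4.55 ± 0.582) × 10^-7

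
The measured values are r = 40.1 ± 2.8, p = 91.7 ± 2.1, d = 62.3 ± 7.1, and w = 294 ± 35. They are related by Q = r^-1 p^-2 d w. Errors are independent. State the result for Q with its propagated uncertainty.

0.0543 ± 0.0100

Each factor contributes (exponent × relative error)² to (δQ/Q)²:
  (-1·δr/r)² = (-1×0.0698)² = 0.00488;  (-2·δp/p)² = (-2×0.0229)² = 0.00210;  (1·δd/d)² = (1×0.114)² = 0.0130;  (1·δw/w)² = (1×0.119)² = 0.0142
δQ/Q = √(0.0341) = 0.185
Q = 0.0543, so δQ = 0.185 × 0.0543 = 0.0100.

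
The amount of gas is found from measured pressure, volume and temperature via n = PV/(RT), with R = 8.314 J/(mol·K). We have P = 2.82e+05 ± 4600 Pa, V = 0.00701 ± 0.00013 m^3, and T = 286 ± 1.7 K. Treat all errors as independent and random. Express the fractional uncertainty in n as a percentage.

2.54%

For a monomial n ∝ P, V, T^-1, fractional errors add in quadrature:
  (1·δP/P)² = (1×0.0163)² = 0.000266;  (1·δV/V)² = (1×0.0185)² = 0.000344;  (-1·δT/T)² = (-1×0.00594)² = 3.53e-05
δn/n = √(0.000645) = 0.0254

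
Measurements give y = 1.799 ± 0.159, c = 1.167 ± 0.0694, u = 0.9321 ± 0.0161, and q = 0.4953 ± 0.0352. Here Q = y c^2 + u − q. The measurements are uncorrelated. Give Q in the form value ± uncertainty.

2.887 ± 0.365

Let p = y·c^2 = 2.450. δp/p = √((1·δy/y)² + (2·δc/c)²) = √(0.00781 + 0.0141) = 0.148, so δp = 0.363.
Q = p + u − q: δQ = √(δp² + δu² + δq²) = √(0.132 + 0.000259 + 0.00124) = 0.365
Q = 2.887.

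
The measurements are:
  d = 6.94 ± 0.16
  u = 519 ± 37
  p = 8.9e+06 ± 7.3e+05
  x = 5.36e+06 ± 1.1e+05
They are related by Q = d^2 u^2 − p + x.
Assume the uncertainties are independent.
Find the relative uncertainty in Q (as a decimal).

Let w = d^2·u^2 = 1.3e+07. δw/w = √((2·δd/d)² + (2·δu/u)²) = √(0.00213 + 0.0203) = 0.150, so δw = 1.94e+06.
Q = w − p + x: δQ = √(δw² + δp² + δx²) = √(3.78e+12 + 5.33e+11 + 1.21e+10) = 2.08e+06
Q = 9.43e+06, so δQ/Q = 2.08e+06/9.43e+06 = 0.220.

0.220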